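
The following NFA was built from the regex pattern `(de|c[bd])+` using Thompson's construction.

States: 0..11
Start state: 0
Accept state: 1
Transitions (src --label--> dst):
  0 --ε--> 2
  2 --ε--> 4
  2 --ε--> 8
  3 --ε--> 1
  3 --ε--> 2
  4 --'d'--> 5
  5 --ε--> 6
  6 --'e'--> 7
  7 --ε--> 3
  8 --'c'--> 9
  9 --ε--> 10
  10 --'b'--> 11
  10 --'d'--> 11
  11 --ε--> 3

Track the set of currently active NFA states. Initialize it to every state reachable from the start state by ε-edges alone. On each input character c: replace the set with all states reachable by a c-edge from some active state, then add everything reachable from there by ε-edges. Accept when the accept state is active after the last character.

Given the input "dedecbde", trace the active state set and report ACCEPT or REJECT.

Answer: ACCEPT

Trace:
S₀ = ε-closure({0}) = {0,2,4,8}
'd' @ 1: {5,6}
'e' @ 2: {1,2,3,4,7,8}  ✓accept
'd' @ 3: {5,6}
'e' @ 4: {1,2,3,4,7,8}  ✓accept
'c' @ 5: {9,10}
'b' @ 6: {1,2,3,4,8,11}  ✓accept
'd' @ 7: {5,6}
'e' @ 8: {1,2,3,4,7,8}  ✓accept
after full input: {1,2,3,4,7,8}  (accept=1 in)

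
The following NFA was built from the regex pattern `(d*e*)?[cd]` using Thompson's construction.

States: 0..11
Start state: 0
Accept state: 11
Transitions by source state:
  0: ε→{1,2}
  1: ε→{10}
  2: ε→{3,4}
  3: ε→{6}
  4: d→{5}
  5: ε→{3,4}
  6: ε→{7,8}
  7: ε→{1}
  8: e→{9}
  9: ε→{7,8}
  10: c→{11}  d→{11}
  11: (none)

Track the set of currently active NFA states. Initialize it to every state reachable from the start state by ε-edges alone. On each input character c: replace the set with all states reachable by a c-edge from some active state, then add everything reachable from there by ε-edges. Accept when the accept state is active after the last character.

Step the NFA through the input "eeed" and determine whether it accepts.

S₀ = ε-closure({0}) = {0,1,2,3,4,6,7,8,10}
'e' @ 1: {1,7,8,9,10}
'e' @ 2: {1,7,8,9,10}
'e' @ 3: {1,7,8,9,10}
'd' @ 4: {11}  (accept∈set)
after full input: {11}  (accept=11 in)

Answer: ACCEPT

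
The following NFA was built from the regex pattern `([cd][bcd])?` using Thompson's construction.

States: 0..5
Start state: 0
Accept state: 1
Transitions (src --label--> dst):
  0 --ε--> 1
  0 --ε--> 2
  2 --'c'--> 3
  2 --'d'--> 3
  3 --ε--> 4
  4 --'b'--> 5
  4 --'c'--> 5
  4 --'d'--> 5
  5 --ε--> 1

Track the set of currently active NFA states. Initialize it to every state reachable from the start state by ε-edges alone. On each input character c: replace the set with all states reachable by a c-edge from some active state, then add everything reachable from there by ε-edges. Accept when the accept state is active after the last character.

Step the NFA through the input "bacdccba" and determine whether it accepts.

initial (ε-close {0}): {0,1,2}
'b' @ 1: {}  — no active states
rest 'acdccba' ignored (set empty)
end set {} — state 1 not in

Answer: REJECT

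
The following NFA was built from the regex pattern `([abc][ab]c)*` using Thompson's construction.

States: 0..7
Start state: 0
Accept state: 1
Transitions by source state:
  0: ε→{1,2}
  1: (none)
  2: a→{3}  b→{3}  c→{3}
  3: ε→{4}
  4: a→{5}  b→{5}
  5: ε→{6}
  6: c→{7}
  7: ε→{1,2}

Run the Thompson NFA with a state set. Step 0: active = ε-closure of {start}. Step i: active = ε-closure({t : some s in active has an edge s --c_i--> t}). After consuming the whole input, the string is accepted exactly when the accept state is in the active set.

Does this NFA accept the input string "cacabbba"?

Answer: REJECT

Trace:
initial (ε-close {0}): {0,1,2}
'c' @ 1: {3,4}
'a' @ 2: {5,6}
'c' @ 3: {1,2,7}  ✓accept
'a' @ 4: {3,4}
'b' @ 5: {5,6}
'b' @ 6: {}  — no active states
rest 'ba' ignored (set empty)
after full input: {}  (accept=1 not in)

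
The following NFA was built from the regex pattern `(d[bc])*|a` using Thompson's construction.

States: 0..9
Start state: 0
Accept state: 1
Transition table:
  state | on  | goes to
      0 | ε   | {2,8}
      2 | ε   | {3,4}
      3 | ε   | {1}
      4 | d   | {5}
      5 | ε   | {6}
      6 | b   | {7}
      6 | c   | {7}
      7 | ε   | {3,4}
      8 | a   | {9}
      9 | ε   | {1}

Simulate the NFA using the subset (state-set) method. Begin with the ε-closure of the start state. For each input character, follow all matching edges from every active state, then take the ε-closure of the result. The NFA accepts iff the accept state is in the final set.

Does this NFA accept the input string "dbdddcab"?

Answer: REJECT

Derivation:
initial (ε-close {0}): {0,1,2,3,4,8}
'd' @ 1: {5,6}
'b' @ 2: {1,3,4,7}  [accepting]
'd' @ 3: {5,6}
'd' @ 4: {}  — dead — no transitions
rest 'dcab' ignored (set empty)
end set {} — state 1 not in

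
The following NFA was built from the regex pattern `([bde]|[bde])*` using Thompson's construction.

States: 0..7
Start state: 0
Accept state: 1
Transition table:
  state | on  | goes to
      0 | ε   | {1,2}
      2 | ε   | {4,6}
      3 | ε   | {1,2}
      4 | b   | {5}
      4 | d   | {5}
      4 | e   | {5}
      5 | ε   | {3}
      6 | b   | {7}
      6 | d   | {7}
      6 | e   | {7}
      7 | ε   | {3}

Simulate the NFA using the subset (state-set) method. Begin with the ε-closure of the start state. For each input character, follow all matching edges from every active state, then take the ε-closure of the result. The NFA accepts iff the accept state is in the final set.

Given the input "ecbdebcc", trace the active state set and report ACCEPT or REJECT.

initial (ε-close {0}): {0,1,2,4,6}
'e' @ 1: {1,2,3,4,5,6,7}  ✓accept
'c' @ 2: {}  — no active states
rest 'bdebcc' ignored (set empty)
after full input: {}  (accept=1 not in)

Answer: REJECT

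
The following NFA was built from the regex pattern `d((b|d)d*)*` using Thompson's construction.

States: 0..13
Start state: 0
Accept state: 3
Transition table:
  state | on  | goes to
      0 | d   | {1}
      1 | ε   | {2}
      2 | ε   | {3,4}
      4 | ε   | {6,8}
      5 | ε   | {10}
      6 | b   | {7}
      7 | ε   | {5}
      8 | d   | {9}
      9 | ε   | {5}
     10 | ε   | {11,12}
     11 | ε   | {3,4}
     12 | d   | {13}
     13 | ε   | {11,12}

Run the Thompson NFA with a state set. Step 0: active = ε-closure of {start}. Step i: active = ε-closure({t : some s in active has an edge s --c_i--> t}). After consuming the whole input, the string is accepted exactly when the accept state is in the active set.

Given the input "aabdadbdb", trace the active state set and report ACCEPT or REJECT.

S₀ = ε-closure({0}) = {0}
'a' @ 1: {}  — state set empty
rest 'abdadbdb' ignored (set empty)
end set {} — state 3 not in

Answer: REJECT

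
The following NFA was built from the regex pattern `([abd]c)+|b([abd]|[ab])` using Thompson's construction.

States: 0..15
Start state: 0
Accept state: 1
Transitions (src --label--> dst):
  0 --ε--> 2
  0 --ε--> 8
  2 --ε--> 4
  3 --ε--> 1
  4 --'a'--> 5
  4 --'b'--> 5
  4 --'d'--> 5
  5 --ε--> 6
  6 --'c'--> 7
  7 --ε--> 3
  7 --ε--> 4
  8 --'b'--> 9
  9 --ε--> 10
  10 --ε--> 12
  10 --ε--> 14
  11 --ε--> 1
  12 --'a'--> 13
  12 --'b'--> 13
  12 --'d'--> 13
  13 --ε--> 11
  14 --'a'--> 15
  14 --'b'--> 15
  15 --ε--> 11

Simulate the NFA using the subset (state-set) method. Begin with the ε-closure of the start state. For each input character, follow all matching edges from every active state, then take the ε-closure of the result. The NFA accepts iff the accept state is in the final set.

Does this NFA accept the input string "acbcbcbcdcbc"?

S₀ = ε-closure({0}) = {0,2,4,8}
'a' @ 1: {5,6}
'c' @ 2: {1,3,4,7}  [accepting]
'b' @ 3: {5,6}
'c' @ 4: {1,3,4,7}  [accepting]
'b' @ 5: {5,6}
'c' @ 6: {1,3,4,7}  [accepting]
'b' @ 7: {5,6}
'c' @ 8: {1,3,4,7}  [accepting]
'd' @ 9: {5,6}
'c' @ 10: {1,3,4,7}  [accepting]
'b' @ 11: {5,6}
'c' @ 12: {1,3,4,7}  [accepting]
final: {1,3,4,7}; accept 1 in set

Answer: ACCEPT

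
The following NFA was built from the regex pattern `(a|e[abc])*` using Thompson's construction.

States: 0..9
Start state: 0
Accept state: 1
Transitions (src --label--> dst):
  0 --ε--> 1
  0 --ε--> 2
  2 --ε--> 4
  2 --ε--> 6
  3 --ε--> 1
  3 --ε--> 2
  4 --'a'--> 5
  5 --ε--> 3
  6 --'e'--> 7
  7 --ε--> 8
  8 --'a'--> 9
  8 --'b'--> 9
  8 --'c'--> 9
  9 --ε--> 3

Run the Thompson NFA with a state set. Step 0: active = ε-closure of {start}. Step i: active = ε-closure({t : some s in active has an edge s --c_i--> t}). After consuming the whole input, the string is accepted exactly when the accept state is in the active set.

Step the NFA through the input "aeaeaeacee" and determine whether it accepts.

initial (ε-close {0}): {0,1,2,4,6}
'a' @ 1: {1,2,3,4,5,6}  (accept∈set)
'e' @ 2: {7,8}
'a' @ 3: {1,2,3,4,6,9}  (accept∈set)
'e' @ 4: {7,8}
'a' @ 5: {1,2,3,4,6,9}  (accept∈set)
'e' @ 6: {7,8}
'a' @ 7: {1,2,3,4,6,9}  (accept∈set)
'c' @ 8: {}  — state set empty
rest 'ee' ignored (set empty)
end set {} — state 1 not in

Answer: REJECT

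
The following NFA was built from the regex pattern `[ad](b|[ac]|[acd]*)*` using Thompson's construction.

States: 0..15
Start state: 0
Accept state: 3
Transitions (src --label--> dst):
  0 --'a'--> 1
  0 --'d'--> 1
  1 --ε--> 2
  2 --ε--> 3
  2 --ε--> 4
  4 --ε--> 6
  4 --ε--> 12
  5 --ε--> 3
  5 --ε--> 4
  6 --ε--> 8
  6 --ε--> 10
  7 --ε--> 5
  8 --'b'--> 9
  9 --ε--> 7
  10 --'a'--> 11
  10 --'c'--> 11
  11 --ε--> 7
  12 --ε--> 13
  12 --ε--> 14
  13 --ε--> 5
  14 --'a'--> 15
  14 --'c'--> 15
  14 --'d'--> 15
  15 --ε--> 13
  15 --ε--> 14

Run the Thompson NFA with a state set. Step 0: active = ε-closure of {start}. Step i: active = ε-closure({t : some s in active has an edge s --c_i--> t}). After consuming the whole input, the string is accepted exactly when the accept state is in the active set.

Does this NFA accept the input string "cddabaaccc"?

start: ε-closure({0}) = {0}
'c' @ 1: {}  — state set empty
rest 'ddabaaccc' ignored (set empty)
final: {}; accept 3 not in set

Answer: REJECT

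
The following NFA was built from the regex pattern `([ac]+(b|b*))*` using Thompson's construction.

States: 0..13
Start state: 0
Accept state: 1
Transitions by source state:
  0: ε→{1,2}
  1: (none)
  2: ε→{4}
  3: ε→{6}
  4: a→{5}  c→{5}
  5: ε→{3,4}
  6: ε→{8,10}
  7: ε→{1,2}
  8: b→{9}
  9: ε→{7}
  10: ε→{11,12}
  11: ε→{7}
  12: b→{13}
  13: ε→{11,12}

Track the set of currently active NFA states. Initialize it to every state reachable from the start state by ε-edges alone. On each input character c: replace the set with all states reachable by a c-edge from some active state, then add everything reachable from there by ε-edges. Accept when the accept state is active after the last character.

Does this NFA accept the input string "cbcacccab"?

initial (ε-close {0}): {0,1,2,4}
'c' @ 1: {1,2,3,4,5,6,7,8,10,11,12}  ✓accept
'b' @ 2: {1,2,4,7,9,11,12,13}  ✓accept
'c' @ 3: {1,2,3,4,5,6,7,8,10,11,12}  ✓accept
'a' @ 4: {1,2,3,4,5,6,7,8,10,11,12}  ✓accept
'c' @ 5: {1,2,3,4,5,6,7,8,10,11,12}  ✓accept
'c' @ 6: {1,2,3,4,5,6,7,8,10,11,12}  ✓accept
'c' @ 7: {1,2,3,4,5,6,7,8,10,11,12}  ✓accept
'a' @ 8: {1,2,3,4,5,6,7,8,10,11,12}  ✓accept
'b' @ 9: {1,2,4,7,9,11,12,13}  ✓accept
final: {1,2,4,7,9,11,12,13}; accept 1 in set

Answer: ACCEPT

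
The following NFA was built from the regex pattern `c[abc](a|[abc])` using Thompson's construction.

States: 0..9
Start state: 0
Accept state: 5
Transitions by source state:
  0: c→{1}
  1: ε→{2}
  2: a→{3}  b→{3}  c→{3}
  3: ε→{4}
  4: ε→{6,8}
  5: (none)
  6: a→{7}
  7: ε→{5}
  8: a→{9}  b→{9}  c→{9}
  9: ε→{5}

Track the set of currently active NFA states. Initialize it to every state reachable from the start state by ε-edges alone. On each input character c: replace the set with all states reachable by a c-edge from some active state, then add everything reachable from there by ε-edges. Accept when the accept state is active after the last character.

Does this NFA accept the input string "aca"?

Answer: REJECT

Steps:
start: ε-closure({0}) = {0}
'a' @ 1: {}  — dead — no transitions
rest 'ca' ignored (set empty)
end set {} — state 5 not in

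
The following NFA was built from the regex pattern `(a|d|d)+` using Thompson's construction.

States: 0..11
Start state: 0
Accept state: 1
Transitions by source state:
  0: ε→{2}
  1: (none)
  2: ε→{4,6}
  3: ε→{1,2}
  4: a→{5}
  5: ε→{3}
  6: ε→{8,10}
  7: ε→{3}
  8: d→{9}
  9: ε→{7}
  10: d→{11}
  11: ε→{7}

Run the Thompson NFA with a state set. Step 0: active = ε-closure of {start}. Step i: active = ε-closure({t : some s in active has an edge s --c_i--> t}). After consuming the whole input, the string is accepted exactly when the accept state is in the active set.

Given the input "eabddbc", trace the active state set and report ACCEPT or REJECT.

Answer: REJECT

Steps:
initial (ε-close {0}): {0,2,4,6,8,10}
'e' @ 1: {}  — state set empty
rest 'abddbc' ignored (set empty)
after full input: {}  (accept=1 not in)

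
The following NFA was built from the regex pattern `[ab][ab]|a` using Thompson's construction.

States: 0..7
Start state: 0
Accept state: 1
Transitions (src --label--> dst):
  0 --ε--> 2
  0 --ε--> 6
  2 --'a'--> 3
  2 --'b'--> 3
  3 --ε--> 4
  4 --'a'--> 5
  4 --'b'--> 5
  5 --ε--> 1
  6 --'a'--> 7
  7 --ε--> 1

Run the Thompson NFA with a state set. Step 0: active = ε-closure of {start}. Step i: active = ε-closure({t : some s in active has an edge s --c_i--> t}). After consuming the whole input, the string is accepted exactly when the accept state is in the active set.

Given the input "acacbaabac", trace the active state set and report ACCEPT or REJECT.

Answer: REJECT

Steps:
initial (ε-close {0}): {0,2,6}
'a' @ 1: {1,3,4,7}  ✓accept
'c' @ 2: {}  — no active states
rest 'acbaabac' ignored (set empty)
end set {} — state 1 not in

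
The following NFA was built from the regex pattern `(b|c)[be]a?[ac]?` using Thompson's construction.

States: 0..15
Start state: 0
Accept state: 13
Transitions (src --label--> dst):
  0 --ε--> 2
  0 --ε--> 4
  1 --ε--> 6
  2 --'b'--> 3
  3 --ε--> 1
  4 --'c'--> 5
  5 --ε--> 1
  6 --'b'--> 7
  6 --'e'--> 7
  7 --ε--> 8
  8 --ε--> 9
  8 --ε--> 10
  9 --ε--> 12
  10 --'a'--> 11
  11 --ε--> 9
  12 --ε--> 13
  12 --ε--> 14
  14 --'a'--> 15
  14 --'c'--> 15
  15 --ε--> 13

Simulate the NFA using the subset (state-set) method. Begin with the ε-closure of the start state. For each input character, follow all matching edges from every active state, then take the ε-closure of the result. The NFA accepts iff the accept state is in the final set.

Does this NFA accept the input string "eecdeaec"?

Answer: REJECT

Derivation:
S₀ = ε-closure({0}) = {0,2,4}
'e' @ 1: {}  — dead — no transitions
rest 'ecdeaec' ignored (set empty)
final: {}; accept 13 not in set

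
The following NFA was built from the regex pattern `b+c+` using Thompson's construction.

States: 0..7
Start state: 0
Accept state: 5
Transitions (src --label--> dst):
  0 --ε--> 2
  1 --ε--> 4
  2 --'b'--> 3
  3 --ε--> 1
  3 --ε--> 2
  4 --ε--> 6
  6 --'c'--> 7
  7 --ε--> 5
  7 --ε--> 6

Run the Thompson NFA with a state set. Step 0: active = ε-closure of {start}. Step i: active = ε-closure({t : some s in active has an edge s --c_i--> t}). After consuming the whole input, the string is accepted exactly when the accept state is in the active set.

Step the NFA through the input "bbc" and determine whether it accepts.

S₀ = ε-closure({0}) = {0,2}
'b' @ 1: {1,2,3,4,6}
'b' @ 2: {1,2,3,4,6}
'c' @ 3: {5,6,7}  ✓accept
end set {5,6,7} — state 5 in

Answer: ACCEPT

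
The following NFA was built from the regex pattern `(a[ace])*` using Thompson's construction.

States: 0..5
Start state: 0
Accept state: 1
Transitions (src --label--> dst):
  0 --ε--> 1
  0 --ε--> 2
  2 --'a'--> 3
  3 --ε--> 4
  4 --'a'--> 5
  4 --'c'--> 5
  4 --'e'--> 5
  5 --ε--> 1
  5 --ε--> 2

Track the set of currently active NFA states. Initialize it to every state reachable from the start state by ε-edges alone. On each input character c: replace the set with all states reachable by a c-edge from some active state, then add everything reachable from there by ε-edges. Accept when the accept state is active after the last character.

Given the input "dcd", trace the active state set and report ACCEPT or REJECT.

Answer: REJECT

Steps:
S₀ = ε-closure({0}) = {0,1,2}
'd' @ 1: {}  — no active states
rest 'cd' ignored (set empty)
after full input: {}  (accept=1 not in)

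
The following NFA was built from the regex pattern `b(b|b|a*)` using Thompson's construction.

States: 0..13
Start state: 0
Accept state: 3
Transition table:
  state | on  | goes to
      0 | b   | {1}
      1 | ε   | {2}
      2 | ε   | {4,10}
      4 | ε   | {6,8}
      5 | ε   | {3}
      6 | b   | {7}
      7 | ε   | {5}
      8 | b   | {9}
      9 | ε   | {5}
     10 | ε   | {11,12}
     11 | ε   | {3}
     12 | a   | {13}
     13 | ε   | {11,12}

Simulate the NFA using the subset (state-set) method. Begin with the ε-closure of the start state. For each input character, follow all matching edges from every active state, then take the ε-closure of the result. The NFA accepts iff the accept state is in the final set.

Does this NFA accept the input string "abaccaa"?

Answer: REJECT

Trace:
S₀ = ε-closure({0}) = {0}
'a' @ 1: {}  — dead — no transitions
rest 'baccaa' ignored (set empty)
final: {}; accept 3 not in set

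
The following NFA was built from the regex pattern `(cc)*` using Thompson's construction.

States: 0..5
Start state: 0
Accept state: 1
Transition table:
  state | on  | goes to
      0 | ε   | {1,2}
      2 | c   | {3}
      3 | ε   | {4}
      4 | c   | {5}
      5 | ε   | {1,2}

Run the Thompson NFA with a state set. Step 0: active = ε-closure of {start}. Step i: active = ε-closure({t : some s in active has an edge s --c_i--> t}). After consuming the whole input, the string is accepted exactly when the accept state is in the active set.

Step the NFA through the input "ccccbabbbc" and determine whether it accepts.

Answer: REJECT

Steps:
S₀ = ε-closure({0}) = {0,1,2}
'c' @ 1: {3,4}
'c' @ 2: {1,2,5}  ✓accept
'c' @ 3: {3,4}
'c' @ 4: {1,2,5}  ✓accept
'b' @ 5: {}  — dead — no transitions
rest 'abbbc' ignored (set empty)
final: {}; accept 1 not in set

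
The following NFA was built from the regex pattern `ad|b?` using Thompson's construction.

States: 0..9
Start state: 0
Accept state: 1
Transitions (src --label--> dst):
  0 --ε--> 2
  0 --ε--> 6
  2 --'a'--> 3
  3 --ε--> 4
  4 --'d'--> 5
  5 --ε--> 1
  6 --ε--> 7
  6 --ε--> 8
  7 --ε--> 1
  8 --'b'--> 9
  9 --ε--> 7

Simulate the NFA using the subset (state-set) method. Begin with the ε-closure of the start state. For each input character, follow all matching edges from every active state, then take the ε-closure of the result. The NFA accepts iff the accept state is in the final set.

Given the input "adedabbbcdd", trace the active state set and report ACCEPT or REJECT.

S₀ = ε-closure({0}) = {0,1,2,6,7,8}
'a' @ 1: {3,4}
'd' @ 2: {1,5}  [accepting]
'e' @ 3: {}  — no active states
rest 'dabbbcdd' ignored (set empty)
final: {}; accept 1 not in set

Answer: REJECT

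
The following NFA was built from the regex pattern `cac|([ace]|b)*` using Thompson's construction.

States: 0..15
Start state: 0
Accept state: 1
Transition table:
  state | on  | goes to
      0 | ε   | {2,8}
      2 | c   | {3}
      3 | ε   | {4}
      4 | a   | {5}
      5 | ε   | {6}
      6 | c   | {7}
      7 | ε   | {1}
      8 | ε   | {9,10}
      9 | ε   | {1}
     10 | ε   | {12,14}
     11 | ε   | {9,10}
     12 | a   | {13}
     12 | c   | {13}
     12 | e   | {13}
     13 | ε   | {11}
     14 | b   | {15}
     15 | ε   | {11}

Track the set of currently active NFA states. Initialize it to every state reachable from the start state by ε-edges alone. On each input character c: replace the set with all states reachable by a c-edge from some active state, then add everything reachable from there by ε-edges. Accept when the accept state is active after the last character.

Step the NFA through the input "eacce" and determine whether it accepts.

S₀ = ε-closure({0}) = {0,1,2,8,9,10,12,14}
'e' @ 1: {1,9,10,11,12,13,14}  [accepting]
'a' @ 2: {1,9,10,11,12,13,14}  [accepting]
'c' @ 3: {1,9,10,11,12,13,14}  [accepting]
'c' @ 4: {1,9,10,11,12,13,14}  [accepting]
'e' @ 5: {1,9,10,11,12,13,14}  [accepting]
end set {1,9,10,11,12,13,14} — state 1 in

Answer: ACCEPT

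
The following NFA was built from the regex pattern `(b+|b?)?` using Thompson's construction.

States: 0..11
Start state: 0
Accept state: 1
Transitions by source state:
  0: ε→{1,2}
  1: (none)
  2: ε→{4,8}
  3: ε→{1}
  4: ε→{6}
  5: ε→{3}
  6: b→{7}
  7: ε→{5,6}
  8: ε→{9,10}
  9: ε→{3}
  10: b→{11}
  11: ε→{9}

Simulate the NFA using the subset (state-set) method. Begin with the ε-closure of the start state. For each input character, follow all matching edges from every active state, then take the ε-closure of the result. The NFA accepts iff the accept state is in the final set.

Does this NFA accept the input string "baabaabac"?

Answer: REJECT

Trace:
S₀ = ε-closure({0}) = {0,1,2,3,4,6,8,9,10}
'b' @ 1: {1,3,5,6,7,9,11}  [accepting]
'a' @ 2: {}  — dead — no transitions
rest 'abaabac' ignored (set empty)
end set {} — state 1 not in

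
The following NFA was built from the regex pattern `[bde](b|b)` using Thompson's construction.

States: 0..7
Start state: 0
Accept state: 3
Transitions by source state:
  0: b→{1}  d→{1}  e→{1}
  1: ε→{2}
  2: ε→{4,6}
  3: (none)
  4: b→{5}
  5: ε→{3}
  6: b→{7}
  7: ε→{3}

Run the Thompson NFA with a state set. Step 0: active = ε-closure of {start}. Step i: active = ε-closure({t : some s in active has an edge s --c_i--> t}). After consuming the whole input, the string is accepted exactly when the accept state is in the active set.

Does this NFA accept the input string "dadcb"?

Answer: REJECT

Derivation:
S₀ = ε-closure({0}) = {0}
'd' @ 1: {1,2,4,6}
'a' @ 2: {}  — no active states
rest 'dcb' ignored (set empty)
final: {}; accept 3 not in set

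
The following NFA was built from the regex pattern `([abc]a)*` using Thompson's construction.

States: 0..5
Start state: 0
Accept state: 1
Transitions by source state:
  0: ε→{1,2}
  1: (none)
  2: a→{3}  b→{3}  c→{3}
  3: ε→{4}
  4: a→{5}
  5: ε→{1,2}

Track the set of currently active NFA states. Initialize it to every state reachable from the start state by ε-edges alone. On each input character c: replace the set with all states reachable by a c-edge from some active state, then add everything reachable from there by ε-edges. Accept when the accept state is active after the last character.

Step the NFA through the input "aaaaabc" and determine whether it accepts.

start: ε-closure({0}) = {0,1,2}
'a' @ 1: {3,4}
'a' @ 2: {1,2,5}  ✓accept
'a' @ 3: {3,4}
'a' @ 4: {1,2,5}  ✓accept
'a' @ 5: {3,4}
'b' @ 6: {}  — no active states
rest 'c' ignored (set empty)
after full input: {}  (accept=1 not in)

Answer: REJECT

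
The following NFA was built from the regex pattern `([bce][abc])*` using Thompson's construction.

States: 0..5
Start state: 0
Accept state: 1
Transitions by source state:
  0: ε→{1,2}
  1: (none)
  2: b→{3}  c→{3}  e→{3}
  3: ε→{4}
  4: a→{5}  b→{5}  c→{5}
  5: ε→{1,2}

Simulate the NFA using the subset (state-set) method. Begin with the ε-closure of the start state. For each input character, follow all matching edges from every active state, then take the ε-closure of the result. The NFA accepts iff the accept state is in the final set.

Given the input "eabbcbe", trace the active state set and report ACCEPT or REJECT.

Answer: REJECT

Trace:
initial (ε-close {0}): {0,1,2}
'e' @ 1: {3,4}
'a' @ 2: {1,2,5}  [accepting]
'b' @ 3: {3,4}
'b' @ 4: {1,2,5}  [accepting]
'c' @ 5: {3,4}
'b' @ 6: {1,2,5}  [accepting]
'e' @ 7: {3,4}
end set {3,4} — state 1 not in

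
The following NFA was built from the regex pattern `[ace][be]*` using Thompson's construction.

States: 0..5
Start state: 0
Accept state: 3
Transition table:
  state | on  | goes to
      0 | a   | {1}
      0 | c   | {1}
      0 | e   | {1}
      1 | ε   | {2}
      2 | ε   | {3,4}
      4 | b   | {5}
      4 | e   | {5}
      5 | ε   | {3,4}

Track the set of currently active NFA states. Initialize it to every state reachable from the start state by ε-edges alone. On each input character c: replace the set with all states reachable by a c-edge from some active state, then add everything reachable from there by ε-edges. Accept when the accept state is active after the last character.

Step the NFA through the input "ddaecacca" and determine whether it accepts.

start: ε-closure({0}) = {0}
'd' @ 1: {}  — no active states
rest 'daecacca' ignored (set empty)
after full input: {}  (accept=3 not in)

Answer: REJECT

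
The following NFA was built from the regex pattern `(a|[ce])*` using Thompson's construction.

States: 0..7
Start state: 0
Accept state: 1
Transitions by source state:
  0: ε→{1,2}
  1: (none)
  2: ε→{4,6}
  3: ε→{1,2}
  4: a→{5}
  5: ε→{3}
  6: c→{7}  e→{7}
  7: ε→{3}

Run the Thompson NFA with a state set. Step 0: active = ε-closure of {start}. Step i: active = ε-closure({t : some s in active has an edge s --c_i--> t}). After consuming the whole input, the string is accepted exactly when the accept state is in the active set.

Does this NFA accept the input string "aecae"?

start: ε-closure({0}) = {0,1,2,4,6}
'a' @ 1: {1,2,3,4,5,6}  [accepting]
'e' @ 2: {1,2,3,4,6,7}  [accepting]
'c' @ 3: {1,2,3,4,6,7}  [accepting]
'a' @ 4: {1,2,3,4,5,6}  [accepting]
'e' @ 5: {1,2,3,4,6,7}  [accepting]
final: {1,2,3,4,6,7}; accept 1 in set

Answer: ACCEPT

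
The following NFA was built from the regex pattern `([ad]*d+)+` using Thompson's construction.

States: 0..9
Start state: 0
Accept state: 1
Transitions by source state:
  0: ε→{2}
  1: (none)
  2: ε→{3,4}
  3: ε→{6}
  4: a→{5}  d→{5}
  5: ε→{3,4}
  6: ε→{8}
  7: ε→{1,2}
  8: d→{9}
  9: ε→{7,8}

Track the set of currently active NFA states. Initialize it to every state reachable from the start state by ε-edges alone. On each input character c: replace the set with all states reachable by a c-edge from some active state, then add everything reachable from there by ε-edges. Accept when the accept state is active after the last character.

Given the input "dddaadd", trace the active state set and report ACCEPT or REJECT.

Answer: ACCEPT

Trace:
initial (ε-close {0}): {0,2,3,4,6,8}
'd' @ 1: {1,2,3,4,5,6,7,8,9}  [accepting]
'd' @ 2: {1,2,3,4,5,6,7,8,9}  [accepting]
'd' @ 3: {1,2,3,4,5,6,7,8,9}  [accepting]
'a' @ 4: {3,4,5,6,8}
'a' @ 5: {3,4,5,6,8}
'd' @ 6: {1,2,3,4,5,6,7,8,9}  [accepting]
'd' @ 7: {1,2,3,4,5,6,7,8,9}  [accepting]
after full input: {1,2,3,4,5,6,7,8,9}  (accept=1 in)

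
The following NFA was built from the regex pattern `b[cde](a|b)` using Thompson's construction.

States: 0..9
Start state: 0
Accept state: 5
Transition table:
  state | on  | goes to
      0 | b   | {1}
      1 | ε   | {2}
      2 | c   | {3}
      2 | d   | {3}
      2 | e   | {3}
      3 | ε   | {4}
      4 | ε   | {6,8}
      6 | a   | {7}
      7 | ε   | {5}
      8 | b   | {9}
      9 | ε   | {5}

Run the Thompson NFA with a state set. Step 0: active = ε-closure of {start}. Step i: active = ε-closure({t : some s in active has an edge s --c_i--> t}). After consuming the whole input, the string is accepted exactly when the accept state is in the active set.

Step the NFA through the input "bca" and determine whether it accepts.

Answer: ACCEPT

Trace:
start: ε-closure({0}) = {0}
'b' @ 1: {1,2}
'c' @ 2: {3,4,6,8}
'a' @ 3: {5,7}  [accepting]
end set {5,7} — state 5 in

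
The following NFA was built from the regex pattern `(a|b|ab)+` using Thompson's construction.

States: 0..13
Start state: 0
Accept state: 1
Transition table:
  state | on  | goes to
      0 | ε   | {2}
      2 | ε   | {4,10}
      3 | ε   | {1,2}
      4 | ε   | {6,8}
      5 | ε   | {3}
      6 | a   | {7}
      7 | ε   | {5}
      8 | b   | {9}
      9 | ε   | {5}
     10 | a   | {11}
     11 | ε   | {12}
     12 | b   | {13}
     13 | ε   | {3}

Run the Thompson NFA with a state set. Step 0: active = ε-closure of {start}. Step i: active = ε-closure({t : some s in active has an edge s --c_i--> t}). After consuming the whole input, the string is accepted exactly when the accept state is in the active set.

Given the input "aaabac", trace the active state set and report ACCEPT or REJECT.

Answer: REJECT

Trace:
initial (ε-close {0}): {0,2,4,6,8,10}
'a' @ 1: {1,2,3,4,5,6,7,8,10,11,12}  ✓accept
'a' @ 2: {1,2,3,4,5,6,7,8,10,11,12}  ✓accept
'a' @ 3: {1,2,3,4,5,6,7,8,10,11,12}  ✓accept
'b' @ 4: {1,2,3,4,5,6,8,9,10,13}  ✓accept
'a' @ 5: {1,2,3,4,5,6,7,8,10,11,12}  ✓accept
'c' @ 6: {}  — dead — no transitions
after full input: {}  (accept=1 not in)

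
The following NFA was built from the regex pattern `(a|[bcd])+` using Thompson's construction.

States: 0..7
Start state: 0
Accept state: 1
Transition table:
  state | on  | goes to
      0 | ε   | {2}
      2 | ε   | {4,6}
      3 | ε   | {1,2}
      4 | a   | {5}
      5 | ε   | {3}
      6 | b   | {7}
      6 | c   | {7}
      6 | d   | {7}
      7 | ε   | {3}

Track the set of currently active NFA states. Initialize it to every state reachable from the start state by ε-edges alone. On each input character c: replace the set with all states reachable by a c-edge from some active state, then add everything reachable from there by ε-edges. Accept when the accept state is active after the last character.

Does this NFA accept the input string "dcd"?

Answer: ACCEPT

Trace:
initial (ε-close {0}): {0,2,4,6}
'd' @ 1: {1,2,3,4,6,7}  (accept∈set)
'c' @ 2: {1,2,3,4,6,7}  (accept∈set)
'd' @ 3: {1,2,3,4,6,7}  (accept∈set)
end set {1,2,3,4,6,7} — state 1 in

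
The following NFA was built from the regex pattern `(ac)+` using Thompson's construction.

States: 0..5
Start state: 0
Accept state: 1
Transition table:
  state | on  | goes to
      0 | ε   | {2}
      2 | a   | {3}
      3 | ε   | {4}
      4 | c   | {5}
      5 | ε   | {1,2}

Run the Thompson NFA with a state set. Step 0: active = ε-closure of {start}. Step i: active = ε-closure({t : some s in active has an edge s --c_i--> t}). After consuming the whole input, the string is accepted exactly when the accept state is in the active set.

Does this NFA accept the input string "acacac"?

Answer: ACCEPT

Derivation:
start: ε-closure({0}) = {0,2}
'a' @ 1: {3,4}
'c' @ 2: {1,2,5}  (accept∈set)
'a' @ 3: {3,4}
'c' @ 4: {1,2,5}  (accept∈set)
'a' @ 5: {3,4}
'c' @ 6: {1,2,5}  (accept∈set)
end set {1,2,5} — state 1 in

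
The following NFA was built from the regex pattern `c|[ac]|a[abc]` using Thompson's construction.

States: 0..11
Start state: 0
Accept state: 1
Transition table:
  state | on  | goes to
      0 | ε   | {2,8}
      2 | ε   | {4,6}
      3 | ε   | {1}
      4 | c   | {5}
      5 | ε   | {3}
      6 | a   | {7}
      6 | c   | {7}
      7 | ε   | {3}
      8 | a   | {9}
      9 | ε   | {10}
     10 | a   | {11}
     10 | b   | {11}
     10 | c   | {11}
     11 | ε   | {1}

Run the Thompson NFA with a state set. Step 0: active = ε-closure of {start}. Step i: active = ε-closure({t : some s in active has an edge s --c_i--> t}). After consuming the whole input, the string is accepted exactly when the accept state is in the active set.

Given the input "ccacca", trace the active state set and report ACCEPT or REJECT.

Answer: REJECT

Steps:
S₀ = ε-closure({0}) = {0,2,4,6,8}
'c' @ 1: {1,3,5,7}  [accepting]
'c' @ 2: {}  — dead — no transitions
rest 'acca' ignored (set empty)
end set {} — state 1 not in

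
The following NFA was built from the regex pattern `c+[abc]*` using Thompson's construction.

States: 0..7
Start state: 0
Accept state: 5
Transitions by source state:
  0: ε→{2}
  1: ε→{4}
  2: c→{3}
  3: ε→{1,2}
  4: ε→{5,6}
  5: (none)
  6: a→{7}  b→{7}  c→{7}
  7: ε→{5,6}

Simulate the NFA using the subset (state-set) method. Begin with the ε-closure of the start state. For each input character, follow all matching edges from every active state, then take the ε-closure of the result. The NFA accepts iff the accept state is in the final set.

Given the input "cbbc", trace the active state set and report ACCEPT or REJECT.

Answer: ACCEPT

Trace:
initial (ε-close {0}): {0,2}
'c' @ 1: {1,2,3,4,5,6}  (accept∈set)
'b' @ 2: {5,6,7}  (accept∈set)
'b' @ 3: {5,6,7}  (accept∈set)
'c' @ 4: {5,6,7}  (accept∈set)
final: {5,6,7}; accept 5 in set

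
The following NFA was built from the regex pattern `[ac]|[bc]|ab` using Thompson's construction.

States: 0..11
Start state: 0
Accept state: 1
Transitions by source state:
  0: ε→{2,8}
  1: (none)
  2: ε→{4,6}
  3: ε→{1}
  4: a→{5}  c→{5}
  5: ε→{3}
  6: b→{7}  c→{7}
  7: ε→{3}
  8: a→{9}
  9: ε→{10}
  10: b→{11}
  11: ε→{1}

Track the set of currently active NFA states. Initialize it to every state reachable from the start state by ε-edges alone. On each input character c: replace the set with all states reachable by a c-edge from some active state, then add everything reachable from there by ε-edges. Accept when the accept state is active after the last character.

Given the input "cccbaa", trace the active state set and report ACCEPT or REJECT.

Answer: REJECT

Trace:
S₀ = ε-closure({0}) = {0,2,4,6,8}
'c' @ 1: {1,3,5,7}  (accept∈set)
'c' @ 2: {}  — state set empty
rest 'cbaa' ignored (set empty)
after full input: {}  (accept=1 not in)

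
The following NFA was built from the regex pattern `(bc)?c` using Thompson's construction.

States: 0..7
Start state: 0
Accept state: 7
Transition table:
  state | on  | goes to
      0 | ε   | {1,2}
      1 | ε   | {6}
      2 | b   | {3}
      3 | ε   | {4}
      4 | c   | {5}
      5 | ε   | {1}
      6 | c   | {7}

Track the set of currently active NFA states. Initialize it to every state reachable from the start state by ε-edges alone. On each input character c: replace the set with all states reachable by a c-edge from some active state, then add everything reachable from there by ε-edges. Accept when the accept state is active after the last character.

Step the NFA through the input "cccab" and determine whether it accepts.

Answer: REJECT

Steps:
start: ε-closure({0}) = {0,1,2,6}
'c' @ 1: {7}  [accepting]
'c' @ 2: {}  — dead — no transitions
rest 'cab' ignored (set empty)
final: {}; accept 7 not in set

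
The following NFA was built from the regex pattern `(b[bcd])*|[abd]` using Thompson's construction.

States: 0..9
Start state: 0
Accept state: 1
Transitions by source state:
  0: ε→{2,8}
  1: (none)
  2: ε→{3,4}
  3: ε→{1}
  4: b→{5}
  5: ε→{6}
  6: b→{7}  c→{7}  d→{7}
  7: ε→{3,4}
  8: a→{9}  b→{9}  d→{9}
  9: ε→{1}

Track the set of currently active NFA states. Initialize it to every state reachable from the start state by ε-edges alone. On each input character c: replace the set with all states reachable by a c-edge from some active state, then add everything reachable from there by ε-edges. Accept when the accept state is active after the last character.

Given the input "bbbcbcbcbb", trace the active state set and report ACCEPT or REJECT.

initial (ε-close {0}): {0,1,2,3,4,8}
'b' @ 1: {1,5,6,9}  [accepting]
'b' @ 2: {1,3,4,7}  [accepting]
'b' @ 3: {5,6}
'c' @ 4: {1,3,4,7}  [accepting]
'b' @ 5: {5,6}
'c' @ 6: {1,3,4,7}  [accepting]
'b' @ 7: {5,6}
'c' @ 8: {1,3,4,7}  [accepting]
'b' @ 9: {5,6}
'b' @ 10: {1,3,4,7}  [accepting]
after full input: {1,3,4,7}  (accept=1 in)

Answer: ACCEPT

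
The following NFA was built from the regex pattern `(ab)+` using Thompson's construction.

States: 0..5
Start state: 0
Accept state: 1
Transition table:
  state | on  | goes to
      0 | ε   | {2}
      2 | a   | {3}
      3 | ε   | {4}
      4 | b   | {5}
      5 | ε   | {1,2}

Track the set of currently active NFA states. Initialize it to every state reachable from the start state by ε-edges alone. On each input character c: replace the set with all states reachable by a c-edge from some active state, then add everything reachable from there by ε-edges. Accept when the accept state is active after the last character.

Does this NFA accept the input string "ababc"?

Answer: REJECT

Derivation:
S₀ = ε-closure({0}) = {0,2}
'a' @ 1: {3,4}
'b' @ 2: {1,2,5}  [accepting]
'a' @ 3: {3,4}
'b' @ 4: {1,2,5}  [accepting]
'c' @ 5: {}  — no active states
final: {}; accept 1 not in set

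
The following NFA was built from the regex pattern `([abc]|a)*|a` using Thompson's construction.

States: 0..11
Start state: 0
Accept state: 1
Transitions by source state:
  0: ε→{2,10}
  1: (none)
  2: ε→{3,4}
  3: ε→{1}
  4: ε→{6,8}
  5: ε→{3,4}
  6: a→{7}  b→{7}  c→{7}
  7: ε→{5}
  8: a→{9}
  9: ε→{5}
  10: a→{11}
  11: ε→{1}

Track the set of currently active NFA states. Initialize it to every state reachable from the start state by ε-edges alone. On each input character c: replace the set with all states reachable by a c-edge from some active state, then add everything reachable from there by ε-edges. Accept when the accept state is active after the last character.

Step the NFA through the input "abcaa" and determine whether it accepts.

Answer: ACCEPT

Steps:
S₀ = ε-closure({0}) = {0,1,2,3,4,6,8,10}
'a' @ 1: {1,3,4,5,6,7,8,9,11}  (accept∈set)
'b' @ 2: {1,3,4,5,6,7,8}  (accept∈set)
'c' @ 3: {1,3,4,5,6,7,8}  (accept∈set)
'a' @ 4: {1,3,4,5,6,7,8,9}  (accept∈set)
'a' @ 5: {1,3,4,5,6,7,8,9}  (accept∈set)
final: {1,3,4,5,6,7,8,9}; accept 1 in set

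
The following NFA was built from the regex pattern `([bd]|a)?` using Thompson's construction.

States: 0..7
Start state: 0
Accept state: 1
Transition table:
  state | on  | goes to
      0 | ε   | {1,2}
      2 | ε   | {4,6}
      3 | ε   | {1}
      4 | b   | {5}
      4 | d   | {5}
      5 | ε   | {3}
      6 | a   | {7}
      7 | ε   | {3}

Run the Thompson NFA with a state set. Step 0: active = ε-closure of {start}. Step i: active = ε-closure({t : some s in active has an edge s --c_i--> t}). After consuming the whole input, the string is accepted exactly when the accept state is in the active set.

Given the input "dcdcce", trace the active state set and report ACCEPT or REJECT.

start: ε-closure({0}) = {0,1,2,4,6}
'd' @ 1: {1,3,5}  (accept∈set)
'c' @ 2: {}  — no active states
rest 'dcce' ignored (set empty)
end set {} — state 1 not in

Answer: REJECT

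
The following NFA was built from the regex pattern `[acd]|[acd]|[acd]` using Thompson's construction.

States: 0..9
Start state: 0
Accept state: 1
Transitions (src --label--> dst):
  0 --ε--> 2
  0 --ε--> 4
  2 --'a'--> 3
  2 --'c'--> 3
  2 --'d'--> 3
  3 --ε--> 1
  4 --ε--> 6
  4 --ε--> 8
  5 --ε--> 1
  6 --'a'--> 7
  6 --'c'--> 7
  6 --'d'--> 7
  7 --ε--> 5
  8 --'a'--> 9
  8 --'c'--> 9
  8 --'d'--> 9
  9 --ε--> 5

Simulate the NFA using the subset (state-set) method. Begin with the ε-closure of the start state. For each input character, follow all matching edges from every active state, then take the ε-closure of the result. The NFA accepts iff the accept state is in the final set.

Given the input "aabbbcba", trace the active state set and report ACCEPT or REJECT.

Answer: REJECT

Trace:
S₀ = ε-closure({0}) = {0,2,4,6,8}
'a' @ 1: {1,3,5,7,9}  (accept∈set)
'a' @ 2: {}  — dead — no transitions
rest 'bbbcba' ignored (set empty)
after full input: {}  (accept=1 not in)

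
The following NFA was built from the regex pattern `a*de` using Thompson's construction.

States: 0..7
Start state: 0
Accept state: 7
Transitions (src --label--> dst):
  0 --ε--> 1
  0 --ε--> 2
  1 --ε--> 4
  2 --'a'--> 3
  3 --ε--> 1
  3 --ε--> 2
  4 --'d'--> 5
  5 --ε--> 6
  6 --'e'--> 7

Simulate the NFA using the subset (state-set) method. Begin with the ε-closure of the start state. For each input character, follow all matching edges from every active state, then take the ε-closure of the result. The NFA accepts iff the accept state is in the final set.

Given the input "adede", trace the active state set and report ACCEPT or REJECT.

initial (ε-close {0}): {0,1,2,4}
'a' @ 1: {1,2,3,4}
'd' @ 2: {5,6}
'e' @ 3: {7}  (accept∈set)
'd' @ 4: {}  — dead — no transitions
rest 'e' ignored (set empty)
after full input: {}  (accept=7 not in)

Answer: REJECT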